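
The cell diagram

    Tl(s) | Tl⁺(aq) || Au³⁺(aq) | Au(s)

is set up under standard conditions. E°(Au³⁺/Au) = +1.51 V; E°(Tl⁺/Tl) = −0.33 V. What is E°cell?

By convention the left-hand electrode in cell notation is the anode (oxidation) and the right-hand electrode is the cathode (reduction).
E°cell = E°(right) − E°(left) = +1.51 − (−0.33) = +1.84 V.

+1.84 V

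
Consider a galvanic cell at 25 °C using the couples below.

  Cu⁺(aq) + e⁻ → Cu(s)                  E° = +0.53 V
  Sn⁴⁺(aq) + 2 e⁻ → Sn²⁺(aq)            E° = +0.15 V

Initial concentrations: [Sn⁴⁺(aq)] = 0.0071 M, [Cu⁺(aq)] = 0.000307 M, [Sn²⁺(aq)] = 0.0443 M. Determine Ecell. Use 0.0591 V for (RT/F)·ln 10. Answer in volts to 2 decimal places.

+0.20 V

Cu⁺/Cu is reduced (cathode, E° = +0.53 V) and Sn⁴⁺/Sn²⁺ is oxidized (anode).
E°cell = +0.53 − (+0.15) = +0.38 V, with n = 2 electrons transferred.
Balancing gives 2 Cu⁺(aq) + Sn²⁺(aq) → 2 Cu(s) + Sn⁴⁺(aq); hence Q = [Sn⁴⁺(aq)] / ([Cu⁺(aq)]^2·[Sn²⁺(aq)]) = 1.7×10^6 (log Q = 6.231).
By the Nernst equation, E = +0.38 − (0.0591/2)·(6.231) = +0.20 V.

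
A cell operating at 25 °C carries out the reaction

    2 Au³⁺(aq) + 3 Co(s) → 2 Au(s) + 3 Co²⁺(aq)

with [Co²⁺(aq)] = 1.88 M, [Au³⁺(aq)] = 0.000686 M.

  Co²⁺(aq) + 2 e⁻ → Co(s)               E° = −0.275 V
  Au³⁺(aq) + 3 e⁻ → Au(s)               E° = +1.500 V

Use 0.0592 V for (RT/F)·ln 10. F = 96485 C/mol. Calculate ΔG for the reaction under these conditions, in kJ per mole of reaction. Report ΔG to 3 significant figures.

The standard cell potential is +1.500 − (−0.275) = +1.775 V, with n = 6 electrons in the balanced equation.
Here Q = [Co²⁺(aq)]^3 / [Au³⁺(aq)]^2 = 1.41×10^7 (log Q = 7.150), giving E = +1.775 − (0.0592/6)·(7.150) = +1.7045 V.
Then ΔG = −nFE = −6 × 96485 × +1.7045 J/mol = −987 kJ/mol.

−987 kJ/mol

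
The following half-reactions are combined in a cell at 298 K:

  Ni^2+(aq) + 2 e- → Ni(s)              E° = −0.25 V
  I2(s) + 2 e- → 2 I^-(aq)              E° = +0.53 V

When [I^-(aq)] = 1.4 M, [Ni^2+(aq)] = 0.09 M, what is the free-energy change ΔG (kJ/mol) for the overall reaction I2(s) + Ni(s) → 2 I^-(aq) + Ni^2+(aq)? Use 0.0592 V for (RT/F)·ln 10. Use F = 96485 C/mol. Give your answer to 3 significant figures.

−155 kJ/mol

E°cell = +0.53 − (−0.25) = +0.78 V; the balanced reaction transfers n = 2 electrons.
The reaction quotient is [I^-(aq)]^2·[Ni^2+(aq)] = 0.176; by Nernst, E = +0.78 − (0.0592/2)(−0.754) = +0.8023 V.
ΔG = −nFE = −(2)(96485)(+0.8023) J/mol = −155 kJ/mol.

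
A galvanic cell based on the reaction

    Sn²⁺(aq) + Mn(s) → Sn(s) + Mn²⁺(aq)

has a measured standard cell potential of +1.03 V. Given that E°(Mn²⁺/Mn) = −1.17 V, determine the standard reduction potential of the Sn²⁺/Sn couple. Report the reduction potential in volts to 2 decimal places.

−0.14 V

In the reaction as written the Sn²⁺/Sn couple is reduced (cathode) and Mn²⁺/Mn is oxidized (anode), so E°cell = E°(Sn²⁺/Sn) − E°(Mn²⁺/Mn).
E°(Sn²⁺/Sn) = E°cell + E°(anode) = +1.03 + (−1.17) = −0.14 V.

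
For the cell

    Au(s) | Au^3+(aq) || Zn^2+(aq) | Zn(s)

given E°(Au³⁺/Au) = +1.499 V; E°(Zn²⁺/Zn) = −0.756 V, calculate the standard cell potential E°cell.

By convention the left-hand electrode in cell notation is the anode (oxidation) and the right-hand electrode is the cathode (reduction).
E°cell = E°(right) − E°(left) = −0.756 − (+1.499) = −2.255 V.
The negative sign shows that, as written, the cell would require an external voltage to drive the reaction.

−2.255 V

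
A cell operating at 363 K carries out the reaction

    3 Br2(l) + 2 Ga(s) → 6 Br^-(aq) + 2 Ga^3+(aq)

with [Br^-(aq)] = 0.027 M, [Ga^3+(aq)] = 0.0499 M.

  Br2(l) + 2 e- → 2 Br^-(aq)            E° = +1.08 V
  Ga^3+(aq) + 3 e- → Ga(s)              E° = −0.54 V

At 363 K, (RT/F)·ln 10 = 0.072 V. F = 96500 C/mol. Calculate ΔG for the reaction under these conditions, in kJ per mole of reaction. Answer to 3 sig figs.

With Br₂/Br⁻ reduced at the cathode, E°cell = +1.08 − (−0.54) = +1.62 V and n = 6.
Here Q = [Br^-(aq)]^6·[Ga^3+(aq)]^2 = 9.65×10^−13 (log Q = −12.016), giving E = +1.62 − (0.072/6)·(−12.016) = +1.7642 V.
Then ΔG = −nFE = −6 × 96500 × +1.7642 J/mol = −1020 kJ/mol.

−1020 kJ/mol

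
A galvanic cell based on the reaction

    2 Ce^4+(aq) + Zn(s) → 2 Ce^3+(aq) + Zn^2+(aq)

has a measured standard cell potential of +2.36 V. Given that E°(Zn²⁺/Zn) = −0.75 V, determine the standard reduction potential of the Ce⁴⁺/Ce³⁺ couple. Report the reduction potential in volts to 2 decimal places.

+1.61 V

In the reaction as written the Ce⁴⁺/Ce³⁺ couple is reduced (cathode) and Zn²⁺/Zn is oxidized (anode), so E°cell = E°(Ce⁴⁺/Ce³⁺) − E°(Zn²⁺/Zn).
E°(Ce⁴⁺/Ce³⁺) = E°cell + E°(anode) = +2.36 + (−0.75) = +1.61 V.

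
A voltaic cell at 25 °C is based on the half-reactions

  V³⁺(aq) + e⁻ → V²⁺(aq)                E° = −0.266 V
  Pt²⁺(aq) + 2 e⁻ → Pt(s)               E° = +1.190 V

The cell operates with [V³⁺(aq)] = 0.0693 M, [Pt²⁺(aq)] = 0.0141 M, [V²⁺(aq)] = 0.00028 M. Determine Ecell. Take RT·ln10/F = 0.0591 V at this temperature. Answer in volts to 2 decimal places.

The Pt²⁺/Pt couple has the more positive E°, so it is the cathode; V³⁺/V²⁺ is the anode.
E°cell = E°cat − E°an = +1.190 − (−0.266) = +1.456 V; n = 2.
Balancing gives Pt²⁺(aq) + 2 V²⁺(aq) → Pt(s) + 2 V³⁺(aq); hence Q = [V³⁺(aq)]^2 / ([Pt²⁺(aq)]·[V²⁺(aq)]^2) = 4.34×10^6 (log Q = 6.638).
Applying E = E° − (RT ln10/nF)·log Q gives +1.456 − (0.0591/2)(6.638) = +1.26 V.

+1.26 V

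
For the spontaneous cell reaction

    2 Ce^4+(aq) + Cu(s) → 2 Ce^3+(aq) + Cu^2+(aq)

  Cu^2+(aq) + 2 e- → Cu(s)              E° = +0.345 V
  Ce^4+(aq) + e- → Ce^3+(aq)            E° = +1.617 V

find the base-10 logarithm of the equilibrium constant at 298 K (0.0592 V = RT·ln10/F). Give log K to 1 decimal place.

The Ce⁴⁺/Ce³⁺ couple is reduced (cathode); E°cell = +1.617 − (+0.345) = +1.272 V with n = 2.
At equilibrium E = 0, so log K = nE°cell / 0.0592 = (2)(+1.272) / 0.0592 = 43.0.

log K = 43.0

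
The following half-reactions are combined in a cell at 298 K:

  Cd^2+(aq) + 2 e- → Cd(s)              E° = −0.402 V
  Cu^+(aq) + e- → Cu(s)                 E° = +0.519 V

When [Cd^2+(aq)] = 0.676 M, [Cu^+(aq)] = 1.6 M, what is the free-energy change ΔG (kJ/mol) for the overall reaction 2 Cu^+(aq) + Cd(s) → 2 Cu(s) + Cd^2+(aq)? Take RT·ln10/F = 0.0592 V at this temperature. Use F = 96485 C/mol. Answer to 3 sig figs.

With Cu⁺/Cu reduced at the cathode, E°cell = +0.519 − (−0.402) = +0.921 V and n = 2.
The reaction quotient is [Cd^2+(aq)] / [Cu^+(aq)]^2 = 0.264; by Nernst, E = +0.921 − (0.0592/2)(−0.578) = +0.9381 V.
Then ΔG = −nFE = −2 × 96485 × +0.9381 J/mol = −181 kJ/mol.

−181 kJ/mol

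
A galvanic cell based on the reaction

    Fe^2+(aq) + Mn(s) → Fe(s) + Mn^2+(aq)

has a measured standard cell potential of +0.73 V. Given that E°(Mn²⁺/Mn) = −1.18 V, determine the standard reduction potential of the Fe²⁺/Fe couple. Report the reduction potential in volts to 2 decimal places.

−0.45 V

In the reaction as written the Fe²⁺/Fe couple is reduced (cathode) and Mn²⁺/Mn is oxidized (anode), so E°cell = E°(Fe²⁺/Fe) − E°(Mn²⁺/Mn).
E°(Fe²⁺/Fe) = E°cell + E°(anode) = +0.73 + (−1.18) = −0.45 V.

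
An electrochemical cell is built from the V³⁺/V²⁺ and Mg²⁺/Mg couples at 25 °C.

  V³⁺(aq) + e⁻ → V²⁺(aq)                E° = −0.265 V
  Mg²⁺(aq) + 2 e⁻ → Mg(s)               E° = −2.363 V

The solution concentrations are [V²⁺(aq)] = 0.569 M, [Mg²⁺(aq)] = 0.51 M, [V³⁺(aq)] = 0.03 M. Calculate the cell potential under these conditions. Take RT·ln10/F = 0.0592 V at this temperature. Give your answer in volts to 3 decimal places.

The V³⁺/V²⁺ couple has the more positive E°, so it is the cathode; Mg²⁺/Mg is the anode.
The standard potential is −0.265 − (−2.363) = +2.098 V and the balanced reaction transfers n = 2 electrons.
The balanced reaction is 2 V³⁺(aq) + Mg(s) → 2 V²⁺(aq) + Mg²⁺(aq), so Q = ([V²⁺(aq)]^2·[Mg²⁺(aq)]) / [V³⁺(aq)]^2 = 183 and log Q = 2.264.
E = E° − (0.0592/n)·log Q = +2.098 − (0.0592/2)(2.264) = +2.031 V.

+2.031 V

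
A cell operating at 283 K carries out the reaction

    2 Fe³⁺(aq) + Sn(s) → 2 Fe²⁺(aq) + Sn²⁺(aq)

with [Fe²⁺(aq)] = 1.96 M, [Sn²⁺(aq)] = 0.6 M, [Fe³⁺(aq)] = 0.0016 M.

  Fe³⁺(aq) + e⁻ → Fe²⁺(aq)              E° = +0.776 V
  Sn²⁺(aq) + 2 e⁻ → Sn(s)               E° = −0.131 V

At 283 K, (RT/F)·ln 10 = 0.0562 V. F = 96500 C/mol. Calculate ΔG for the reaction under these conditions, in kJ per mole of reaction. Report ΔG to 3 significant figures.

−143 kJ/mol

The standard cell potential is +0.776 − (−0.131) = +0.907 V, with n = 2 electrons in the balanced equation.
Q = ([Fe²⁺(aq)]^2·[Sn²⁺(aq)]) / [Fe³⁺(aq)]^2 = 9×10^5, so log Q = 5.954 and E = +0.907 − (0.0562/2)(5.954) = +0.7397 V.
ΔG = −nFE = −(2)(96500)(+0.7397) J/mol = −143 kJ/mol.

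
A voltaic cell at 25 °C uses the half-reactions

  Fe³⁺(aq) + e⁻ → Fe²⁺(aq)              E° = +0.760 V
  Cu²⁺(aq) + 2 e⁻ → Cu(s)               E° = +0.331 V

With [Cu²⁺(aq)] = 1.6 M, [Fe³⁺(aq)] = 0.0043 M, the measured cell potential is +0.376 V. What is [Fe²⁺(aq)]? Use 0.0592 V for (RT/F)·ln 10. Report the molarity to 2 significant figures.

0.027 M

With Fe³⁺/Fe²⁺ at the cathode and Cu²⁺/Cu at the anode, E°cell = +0.760 − (+0.331) = +0.429 V (n = 2).
Rearranging E = E° − (0.0592/n)·log Q gives log Q = 2(+0.429 − (+0.376))/0.0592 = 1.791.
Balancing electrons gives 2 Fe³⁺(aq) + Cu(s) → 2 Fe²⁺(aq) + Cu²⁺(aq); thus Q = ([Fe²⁺(aq)]^2·[Cu²⁺(aq)]) / [Fe³⁺(aq)]^2.
Solving for the unknown gives log [Fe²⁺(aq)] = −1.573, so [Fe²⁺(aq)] ≈ 0.027 M.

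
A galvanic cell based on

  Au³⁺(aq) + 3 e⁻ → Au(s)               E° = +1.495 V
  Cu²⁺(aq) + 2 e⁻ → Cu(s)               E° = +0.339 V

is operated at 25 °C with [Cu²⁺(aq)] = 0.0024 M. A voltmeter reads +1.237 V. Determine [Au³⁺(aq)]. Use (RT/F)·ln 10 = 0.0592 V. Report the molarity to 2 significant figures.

1.5 M

The Au³⁺/Au couple has the larger reduction potential, so it is the cathode: E°cell = +1.495 − (+0.339) = +1.156 V and n = 6.
Rearranging E = E° − (0.0592/n)·log Q gives log Q = 6(+1.156 − (+1.237))/0.0592 = −8.209.
The balanced reaction is 2 Au³⁺(aq) + 3 Cu(s) → 2 Au(s) + 3 Cu²⁺(aq), so Q = [Cu²⁺(aq)]^3 / [Au³⁺(aq)]^2.
Substituting the known concentrations and solving, log [Au³⁺(aq)] = 0.175 and [Au³⁺(aq)] = 1.5 M.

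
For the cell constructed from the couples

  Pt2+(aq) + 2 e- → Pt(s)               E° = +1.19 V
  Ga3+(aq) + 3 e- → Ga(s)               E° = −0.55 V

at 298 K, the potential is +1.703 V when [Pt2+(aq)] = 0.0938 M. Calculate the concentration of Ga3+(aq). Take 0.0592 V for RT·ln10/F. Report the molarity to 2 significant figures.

Pt²⁺/Pt is the cathode (higher E°); E°cell = +1.19 − (−0.55) = +1.74 V with n = 6.
Since E = E° − (0.0592/n)·log Q, log Q = n(E° − E)/0.0592 = 3.750.
Balancing electrons gives 3 Pt2+(aq) + 2 Ga(s) → 3 Pt(s) + 2 Ga3+(aq); thus Q = [Ga3+(aq)]^2 / [Pt2+(aq)]^3.
Solving for the unknown gives log [Ga3+(aq)] = 0.333, so [Ga3+(aq)] ≈ 2.2 M.

2.2 M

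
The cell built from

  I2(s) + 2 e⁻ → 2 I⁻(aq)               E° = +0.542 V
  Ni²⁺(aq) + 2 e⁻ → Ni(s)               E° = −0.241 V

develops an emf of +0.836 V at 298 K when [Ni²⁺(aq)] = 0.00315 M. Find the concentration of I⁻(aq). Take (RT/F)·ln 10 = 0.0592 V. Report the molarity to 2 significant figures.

2.3 M

I₂/I⁻ is the cathode (higher E°); E°cell = +0.542 − (−0.241) = +0.783 V with n = 2.
Since E = E° − (0.0592/n)·log Q, log Q = n(E° − E)/0.0592 = −1.791.
Balancing electrons gives I2(s) + Ni(s) → 2 I⁻(aq) + Ni²⁺(aq); thus Q = [I⁻(aq)]^2·[Ni²⁺(aq)].
Substituting the known concentrations and solving, log [I⁻(aq)] = 0.355 and [I⁻(aq)] = 2.3 M.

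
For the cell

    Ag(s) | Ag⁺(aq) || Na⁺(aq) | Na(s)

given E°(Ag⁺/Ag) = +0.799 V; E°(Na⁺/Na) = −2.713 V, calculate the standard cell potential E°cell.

By convention the left-hand electrode in cell notation is the anode (oxidation) and the right-hand electrode is the cathode (reduction).
E°cell = E°(right) − E°(left) = −2.713 − (+0.799) = −3.512 V.
The negative sign shows that, as written, the cell would require an external voltage to drive the reaction.

−3.512 V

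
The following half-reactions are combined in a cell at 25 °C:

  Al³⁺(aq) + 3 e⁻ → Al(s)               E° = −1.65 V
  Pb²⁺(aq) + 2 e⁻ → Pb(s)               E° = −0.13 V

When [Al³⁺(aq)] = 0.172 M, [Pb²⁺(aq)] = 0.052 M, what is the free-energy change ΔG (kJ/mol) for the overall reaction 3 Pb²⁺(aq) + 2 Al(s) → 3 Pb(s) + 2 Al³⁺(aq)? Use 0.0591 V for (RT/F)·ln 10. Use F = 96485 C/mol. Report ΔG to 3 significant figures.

With Pb²⁺/Pb reduced at the cathode, E°cell = −0.13 − (−1.65) = +1.52 V and n = 6.
Q = [Al³⁺(aq)]^2 / [Pb²⁺(aq)]^3 = 210, so log Q = 2.323 and E = +1.52 − (0.0591/6)(2.323) = +1.4971 V.
Then ΔG = −nFE = −6 × 96485 × +1.4971 J/mol = −867 kJ/mol.

−867 kJ/mol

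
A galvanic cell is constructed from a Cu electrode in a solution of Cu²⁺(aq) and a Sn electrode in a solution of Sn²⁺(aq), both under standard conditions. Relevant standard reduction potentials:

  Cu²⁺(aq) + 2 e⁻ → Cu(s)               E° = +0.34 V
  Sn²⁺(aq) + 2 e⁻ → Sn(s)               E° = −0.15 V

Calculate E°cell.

The Cu²⁺/Cu couple has the higher E°, so Cu ion is reduced (cathode) and Sn is oxidized (anode).
E°cell = E°(cathode) − E°(anode) = +0.34 − (−0.15) = +0.49 V.

+0.49 V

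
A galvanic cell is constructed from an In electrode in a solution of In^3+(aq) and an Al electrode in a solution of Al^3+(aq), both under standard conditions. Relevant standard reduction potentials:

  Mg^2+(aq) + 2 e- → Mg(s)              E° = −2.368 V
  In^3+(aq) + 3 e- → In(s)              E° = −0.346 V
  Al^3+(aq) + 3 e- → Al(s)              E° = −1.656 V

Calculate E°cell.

The In³⁺/In couple has the higher E°, so In ion is reduced (cathode) and Al is oxidized (anode).
E°cell = E°(cathode) − E°(anode) = −0.346 − (−1.656) = +1.310 V.

+1.310 V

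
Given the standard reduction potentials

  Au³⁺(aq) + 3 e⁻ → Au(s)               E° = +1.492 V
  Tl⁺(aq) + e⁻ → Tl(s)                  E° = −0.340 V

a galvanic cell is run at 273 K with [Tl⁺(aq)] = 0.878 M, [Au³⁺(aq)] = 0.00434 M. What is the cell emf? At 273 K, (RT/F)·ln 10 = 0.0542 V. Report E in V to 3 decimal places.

+1.792 V

Since E°(Au³⁺/Au) > E°(Tl⁺/Tl), Au³⁺/Au serves as the cathode.
E°cell = E°cat − E°an = +1.492 − (−0.340) = +1.832 V; n = 3.
Balancing gives Au³⁺(aq) + 3 Tl(s) → Au(s) + 3 Tl⁺(aq); hence Q = [Tl⁺(aq)]^3 / [Au³⁺(aq)] = 156 (log Q = 2.193).
E = E° − (0.0542/n)·log Q = +1.832 − (0.0542/3)(2.193) = +1.792 V.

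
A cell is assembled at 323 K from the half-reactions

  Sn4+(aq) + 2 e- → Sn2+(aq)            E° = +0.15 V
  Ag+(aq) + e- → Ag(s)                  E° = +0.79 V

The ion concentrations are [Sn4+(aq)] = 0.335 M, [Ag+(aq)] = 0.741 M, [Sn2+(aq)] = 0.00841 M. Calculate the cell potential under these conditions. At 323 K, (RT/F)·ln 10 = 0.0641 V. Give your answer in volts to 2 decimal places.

+0.58 V

The Ag⁺/Ag couple has the more positive E°, so it is the cathode; Sn⁴⁺/Sn²⁺ is the anode.
E°cell = +0.79 − (+0.15) = +0.64 V, with n = 2 electrons transferred.
The balanced reaction is 2 Ag+(aq) + Sn2+(aq) → 2 Ag(s) + Sn4+(aq), so Q = [Sn4+(aq)] / ([Ag+(aq)]^2·[Sn2+(aq)]) = 72.5 and log Q = 1.861.
By the Nernst equation, E = +0.64 − (0.0641/2)·(1.861) = +0.58 V.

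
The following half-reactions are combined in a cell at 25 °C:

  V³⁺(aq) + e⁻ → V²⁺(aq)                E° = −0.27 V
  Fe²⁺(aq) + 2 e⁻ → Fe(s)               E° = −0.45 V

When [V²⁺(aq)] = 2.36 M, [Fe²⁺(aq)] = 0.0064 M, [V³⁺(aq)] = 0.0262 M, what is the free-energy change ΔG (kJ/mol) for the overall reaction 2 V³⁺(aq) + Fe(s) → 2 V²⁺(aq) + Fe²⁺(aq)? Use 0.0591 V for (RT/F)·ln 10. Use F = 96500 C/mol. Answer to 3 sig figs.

−25.0 kJ/mol

The standard cell potential is −0.27 − (−0.45) = +0.18 V, with n = 2 electrons in the balanced equation.
Q = ([V²⁺(aq)]^2·[Fe²⁺(aq)]) / [V³⁺(aq)]^2 = 51.9, so log Q = 1.715 and E = +0.18 − (0.0591/2)(1.715) = +0.1293 V.
Finally ΔG = −nFE = −(2)(96500 C/mol)(+0.1293 V) = −25.0 kJ/mol.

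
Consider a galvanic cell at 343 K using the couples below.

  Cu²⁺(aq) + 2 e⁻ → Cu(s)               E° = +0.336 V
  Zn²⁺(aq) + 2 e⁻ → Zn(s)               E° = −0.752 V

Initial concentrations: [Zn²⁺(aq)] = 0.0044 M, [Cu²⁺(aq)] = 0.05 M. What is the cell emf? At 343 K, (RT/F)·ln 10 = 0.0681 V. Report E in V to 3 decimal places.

Cu²⁺/Cu is reduced (cathode, E° = +0.336 V) and Zn²⁺/Zn is oxidized (anode).
E°cell = E°cat − E°an = +0.336 − (−0.752) = +1.088 V; n = 2.
The balanced reaction is Cu²⁺(aq) + Zn(s) → Cu(s) + Zn²⁺(aq), so Q = [Zn²⁺(aq)] / [Cu²⁺(aq)] = 0.088 and log Q = −1.056.
By the Nernst equation, E = +1.088 − (0.0681/2)·(−1.056) = +1.124 V.

+1.124 V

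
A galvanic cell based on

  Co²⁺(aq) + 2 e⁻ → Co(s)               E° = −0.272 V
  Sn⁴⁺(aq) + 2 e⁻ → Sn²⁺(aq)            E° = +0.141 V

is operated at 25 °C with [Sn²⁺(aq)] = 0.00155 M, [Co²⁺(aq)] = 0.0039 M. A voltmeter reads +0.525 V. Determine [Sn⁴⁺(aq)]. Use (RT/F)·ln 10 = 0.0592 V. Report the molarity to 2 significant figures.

Sn⁴⁺/Sn²⁺ is the cathode (higher E°); E°cell = +0.141 − (−0.272) = +0.413 V with n = 2.
Rearranging E = E° − (0.0592/n)·log Q gives log Q = 2(+0.413 − (+0.525))/0.0592 = −3.784.
The balanced reaction is Sn⁴⁺(aq) + Co(s) → Sn²⁺(aq) + Co²⁺(aq), so Q = ([Sn²⁺(aq)]·[Co²⁺(aq)]) / [Sn⁴⁺(aq)].
Substituting the known concentrations and solving, log [Sn⁴⁺(aq)] = −1.435 and [Sn⁴⁺(aq)] = 0.037 M.

0.037 M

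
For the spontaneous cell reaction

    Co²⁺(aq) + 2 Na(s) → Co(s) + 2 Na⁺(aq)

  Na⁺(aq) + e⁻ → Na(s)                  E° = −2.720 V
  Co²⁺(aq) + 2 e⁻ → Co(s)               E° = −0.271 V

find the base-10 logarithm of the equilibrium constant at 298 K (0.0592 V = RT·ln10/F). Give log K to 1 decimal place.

The Co²⁺/Co couple is reduced (cathode); E°cell = −0.271 − (−2.720) = +2.449 V with n = 2.
At equilibrium E = 0, so log K = nE°cell / 0.0592 = (2)(+2.449) / 0.0592 = 82.7.

log K = 82.7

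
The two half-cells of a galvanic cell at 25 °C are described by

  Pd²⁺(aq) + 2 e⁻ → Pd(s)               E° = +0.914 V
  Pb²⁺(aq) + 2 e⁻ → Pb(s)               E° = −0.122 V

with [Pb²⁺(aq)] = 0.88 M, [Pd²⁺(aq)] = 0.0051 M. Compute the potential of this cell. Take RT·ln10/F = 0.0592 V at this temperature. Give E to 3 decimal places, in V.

+0.970 V

Since E°(Pd²⁺/Pd) > E°(Pb²⁺/Pb), Pd²⁺/Pd serves as the cathode.
The standard potential is +0.914 − (−0.122) = +1.036 V and the balanced reaction transfers n = 2 electrons.
For the overall reaction Pd²⁺(aq) + Pb(s) → Pd(s) + Pb²⁺(aq), Q = [Pb²⁺(aq)] / [Pd²⁺(aq)] = 173, giving log Q = 2.237.
E = E° − (0.0592/n)·log Q = +1.036 − (0.0592/2)(2.237) = +0.970 V.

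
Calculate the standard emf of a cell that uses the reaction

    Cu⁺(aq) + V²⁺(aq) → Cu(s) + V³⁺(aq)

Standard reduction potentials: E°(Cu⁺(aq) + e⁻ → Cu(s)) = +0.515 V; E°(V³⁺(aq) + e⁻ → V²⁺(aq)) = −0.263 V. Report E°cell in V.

+0.778 V

Cu⁺(aq) gains electrons, so the Cu⁺/Cu couple is the cathode; the V³⁺/V²⁺ couple is the anode.
E°cell = E°(cathode) − E°(anode) = +0.515 − (−0.263) = +0.778 V.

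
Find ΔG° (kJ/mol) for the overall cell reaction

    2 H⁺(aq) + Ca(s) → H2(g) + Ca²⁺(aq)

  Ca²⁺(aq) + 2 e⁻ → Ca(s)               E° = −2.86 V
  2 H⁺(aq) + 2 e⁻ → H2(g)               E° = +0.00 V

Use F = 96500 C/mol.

−552 kJ/mol

In the reaction as written H⁺(aq) is reduced, so the 2H⁺/H₂ couple is the cathode and Ca²⁺/Ca is the anode.
E°cell = +0.00 − (−2.86) = +2.86 V; balancing electrons gives n = 2.
ΔG° = −nFE°cell = −(2)(96500)(+2.86) J/mol = −552 kJ/mol.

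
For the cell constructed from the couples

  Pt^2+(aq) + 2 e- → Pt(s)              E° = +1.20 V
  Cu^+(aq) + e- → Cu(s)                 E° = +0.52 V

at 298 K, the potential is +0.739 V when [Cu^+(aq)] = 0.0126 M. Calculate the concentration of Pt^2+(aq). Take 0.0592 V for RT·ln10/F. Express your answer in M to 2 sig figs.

0.016 M

The Pt²⁺/Pt couple has the larger reduction potential, so it is the cathode: E°cell = +1.20 − (+0.52) = +0.68 V and n = 2.
From the Nernst equation, log Q = n(E° − E)/0.0592 = 2·(+0.68 − (+0.739))/0.0592 = −1.993.
Balancing electrons gives Pt^2+(aq) + 2 Cu(s) → Pt(s) + 2 Cu^+(aq); thus Q = [Cu^+(aq)]^2 / [Pt^2+(aq)].
Isolating [Pt^2+(aq)] in Q = 10^{−1.993} yields log [Pt^2+(aq)] = −1.806, i.e. 0.016 M.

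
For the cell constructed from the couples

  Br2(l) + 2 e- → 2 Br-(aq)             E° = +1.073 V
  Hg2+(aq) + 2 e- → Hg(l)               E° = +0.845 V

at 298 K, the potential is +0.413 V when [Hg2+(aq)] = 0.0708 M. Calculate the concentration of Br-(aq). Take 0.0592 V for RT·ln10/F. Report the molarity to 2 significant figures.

The Br₂/Br⁻ couple has the larger reduction potential, so it is the cathode: E°cell = +1.073 − (+0.845) = +0.228 V and n = 2.
Since E = E° − (0.0592/n)·log Q, log Q = n(E° − E)/0.0592 = −6.250.
The balanced reaction is Br2(l) + Hg(l) → 2 Br-(aq) + Hg2+(aq), so Q = [Br-(aq)]^2·[Hg2+(aq)].
Solving for the unknown gives log [Br-(aq)] = −2.550, so [Br-(aq)] ≈ 0.0028 M.

0.0028 M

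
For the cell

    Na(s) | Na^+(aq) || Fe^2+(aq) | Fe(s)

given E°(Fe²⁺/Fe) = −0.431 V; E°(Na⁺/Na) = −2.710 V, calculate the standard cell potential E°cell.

By convention the left-hand electrode in cell notation is the anode (oxidation) and the right-hand electrode is the cathode (reduction).
E°cell = E°(right) − E°(left) = −0.431 − (−2.710) = +2.279 V.

+2.279 V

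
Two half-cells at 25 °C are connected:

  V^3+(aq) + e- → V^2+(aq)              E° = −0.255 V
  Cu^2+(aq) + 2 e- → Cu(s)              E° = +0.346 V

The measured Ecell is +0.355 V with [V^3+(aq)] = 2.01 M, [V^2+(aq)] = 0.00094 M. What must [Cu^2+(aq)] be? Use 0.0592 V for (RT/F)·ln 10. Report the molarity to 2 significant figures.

0.022 M

Cu²⁺/Cu is the cathode (higher E°); E°cell = +0.346 − (−0.255) = +0.601 V with n = 2.
Since E = E° − (0.0592/n)·log Q, log Q = n(E° − E)/0.0592 = 8.311.
For Cu^2+(aq) + 2 V^2+(aq) → Cu(s) + 2 V^3+(aq), the reaction quotient is Q = [V^3+(aq)]^2 / ([Cu^2+(aq)]·[V^2+(aq)]^2).
Isolating [Cu^2+(aq)] in Q = 10^{8.311} yields log [Cu^2+(aq)] = −1.651, i.e. 0.022 M.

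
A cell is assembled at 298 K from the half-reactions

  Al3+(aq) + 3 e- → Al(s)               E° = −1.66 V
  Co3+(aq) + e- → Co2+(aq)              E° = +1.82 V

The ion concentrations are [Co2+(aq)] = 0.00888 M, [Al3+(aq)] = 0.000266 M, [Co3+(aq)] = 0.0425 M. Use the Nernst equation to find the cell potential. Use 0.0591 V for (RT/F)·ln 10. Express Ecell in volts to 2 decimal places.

+3.59 V

The Co³⁺/Co²⁺ couple has the more positive E°, so it is the cathode; Al³⁺/Al is the anode.
E°cell = +1.82 − (−1.66) = +3.48 V, with n = 3 electrons transferred.
The balanced reaction is 3 Co3+(aq) + Al(s) → 3 Co2+(aq) + Al3+(aq), so Q = ([Co2+(aq)]^3·[Al3+(aq)]) / [Co3+(aq)]^3 = 2.43×10^−6 and log Q = −5.615.
By the Nernst equation, E = +3.48 − (0.0591/3)·(−5.615) = +3.59 V.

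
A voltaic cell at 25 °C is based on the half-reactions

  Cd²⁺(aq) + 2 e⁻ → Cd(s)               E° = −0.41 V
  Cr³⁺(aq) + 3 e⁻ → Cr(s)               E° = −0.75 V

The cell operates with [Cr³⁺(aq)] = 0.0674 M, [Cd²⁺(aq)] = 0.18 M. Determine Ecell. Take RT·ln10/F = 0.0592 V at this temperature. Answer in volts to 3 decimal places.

The Cd²⁺/Cd couple has the more positive E°, so it is the cathode; Cr³⁺/Cr is the anode.
The standard potential is −0.41 − (−0.75) = +0.34 V and the balanced reaction transfers n = 6 electrons.
The balanced reaction is 3 Cd²⁺(aq) + 2 Cr(s) → 3 Cd(s) + 2 Cr³⁺(aq), so Q = [Cr³⁺(aq)]^2 / [Cd²⁺(aq)]^3 = 0.779 and log Q = −0.108.
By the Nernst equation, E = +0.34 − (0.0592/6)·(−0.108) = +0.341 V.

+0.341 V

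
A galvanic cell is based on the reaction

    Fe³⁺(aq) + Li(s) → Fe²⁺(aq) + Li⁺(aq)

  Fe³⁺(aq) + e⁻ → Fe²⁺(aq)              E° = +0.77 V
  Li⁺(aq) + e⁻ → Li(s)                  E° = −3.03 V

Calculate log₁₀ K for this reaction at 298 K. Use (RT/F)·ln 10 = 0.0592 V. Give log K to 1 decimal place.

log K = 64.2

The Fe³⁺/Fe²⁺ couple is reduced (cathode); E°cell = +0.77 − (−3.03) = +3.80 V with n = 1.
At equilibrium E = 0, so log K = nE°cell / 0.0592 = (1)(+3.80) / 0.0592 = 64.2.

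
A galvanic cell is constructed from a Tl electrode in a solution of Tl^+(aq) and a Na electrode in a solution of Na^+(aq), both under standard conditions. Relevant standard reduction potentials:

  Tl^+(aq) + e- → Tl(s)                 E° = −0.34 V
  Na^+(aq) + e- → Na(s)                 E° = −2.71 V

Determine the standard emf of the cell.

+2.37 V

Of the two couples in this cell, the one with the more positive reduction potential is reduced at the cathode: here that is Tl⁺/Tl (−0.34 V); Na⁺/Na (−2.71 V) is the anode.
E°cell = E°(cathode) − E°(anode) = −0.34 − (−2.71) = +2.37 V.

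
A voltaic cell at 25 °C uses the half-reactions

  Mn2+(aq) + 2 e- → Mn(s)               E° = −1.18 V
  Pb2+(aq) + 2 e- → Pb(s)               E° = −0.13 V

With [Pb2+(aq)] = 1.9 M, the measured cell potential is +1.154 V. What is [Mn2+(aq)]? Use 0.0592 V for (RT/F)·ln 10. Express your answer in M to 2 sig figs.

0.00058 M

The Pb²⁺/Pb couple has the larger reduction potential, so it is the cathode: E°cell = −0.13 − (−1.18) = +1.05 V and n = 2.
Since E = E° − (0.0592/n)·log Q, log Q = n(E° − E)/0.0592 = −3.514.
For Pb2+(aq) + Mn(s) → Pb(s) + Mn2+(aq), the reaction quotient is Q = [Mn2+(aq)] / [Pb2+(aq)].
Solving for the unknown gives log [Mn2+(aq)] = −3.235, so [Mn2+(aq)] ≈ 0.00058 M.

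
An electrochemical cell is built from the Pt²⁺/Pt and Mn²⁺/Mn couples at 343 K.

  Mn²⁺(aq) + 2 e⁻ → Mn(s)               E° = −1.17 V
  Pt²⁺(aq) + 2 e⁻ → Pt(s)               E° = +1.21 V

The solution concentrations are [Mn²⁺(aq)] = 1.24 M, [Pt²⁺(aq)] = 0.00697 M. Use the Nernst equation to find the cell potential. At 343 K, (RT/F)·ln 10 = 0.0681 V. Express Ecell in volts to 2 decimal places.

Since E°(Pt²⁺/Pt) > E°(Mn²⁺/Mn), Pt²⁺/Pt serves as the cathode.
The standard potential is +1.21 − (−1.17) = +2.38 V and the balanced reaction transfers n = 2 electrons.
The balanced reaction is Pt²⁺(aq) + Mn(s) → Pt(s) + Mn²⁺(aq), so Q = [Mn²⁺(aq)] / [Pt²⁺(aq)] = 178 and log Q = 2.250.
E = E° − (0.0681/n)·log Q = +2.38 − (0.0681/2)(2.250) = +2.30 V.

+2.30 V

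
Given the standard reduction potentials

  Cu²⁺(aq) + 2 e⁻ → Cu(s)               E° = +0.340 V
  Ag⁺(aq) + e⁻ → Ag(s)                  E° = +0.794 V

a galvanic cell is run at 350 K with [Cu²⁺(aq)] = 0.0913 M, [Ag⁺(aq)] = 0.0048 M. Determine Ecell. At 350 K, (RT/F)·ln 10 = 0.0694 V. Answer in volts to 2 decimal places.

Ag⁺/Ag is reduced (cathode, E° = +0.794 V) and Cu²⁺/Cu is oxidized (anode).
The standard potential is +0.794 − (+0.340) = +0.454 V and the balanced reaction transfers n = 2 electrons.
For the overall reaction 2 Ag⁺(aq) + Cu(s) → 2 Ag(s) + Cu²⁺(aq), Q = [Cu²⁺(aq)] / [Ag⁺(aq)]^2 = 3.96×10^3, giving log Q = 3.598.
By the Nernst equation, E = +0.454 − (0.0694/2)·(3.598) = +0.33 V.

+0.33 V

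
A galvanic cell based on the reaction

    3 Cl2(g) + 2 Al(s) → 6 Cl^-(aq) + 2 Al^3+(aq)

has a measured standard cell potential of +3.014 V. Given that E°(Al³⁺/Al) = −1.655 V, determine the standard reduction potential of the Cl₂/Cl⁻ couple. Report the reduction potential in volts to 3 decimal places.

In the reaction as written the Cl₂/Cl⁻ couple is reduced (cathode) and Al³⁺/Al is oxidized (anode), so E°cell = E°(Cl₂/Cl⁻) − E°(Al³⁺/Al).
E°(Cl₂/Cl⁻) = E°cell + E°(anode) = +3.014 + (−1.655) = +1.359 V.

+1.359 V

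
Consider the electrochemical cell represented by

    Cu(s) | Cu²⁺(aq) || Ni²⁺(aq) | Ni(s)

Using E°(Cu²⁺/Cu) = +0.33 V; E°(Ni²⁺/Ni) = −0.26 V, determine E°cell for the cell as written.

−0.59 V

By convention the left-hand electrode in cell notation is the anode (oxidation) and the right-hand electrode is the cathode (reduction).
E°cell = E°(right) − E°(left) = −0.26 − (+0.33) = −0.59 V.
The negative sign shows that, as written, the cell would require an external voltage to drive the reaction.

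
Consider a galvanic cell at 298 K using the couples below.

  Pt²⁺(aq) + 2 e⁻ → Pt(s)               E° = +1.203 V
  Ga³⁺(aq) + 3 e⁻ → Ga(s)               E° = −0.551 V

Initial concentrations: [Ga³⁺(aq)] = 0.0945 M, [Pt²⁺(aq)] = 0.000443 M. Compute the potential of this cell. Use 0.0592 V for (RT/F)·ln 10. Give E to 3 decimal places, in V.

The Pt²⁺/Pt couple has the more positive E°, so it is the cathode; Ga³⁺/Ga is the anode.
E°cell = +1.203 − (−0.551) = +1.754 V, with n = 6 electrons transferred.
For the overall reaction 3 Pt²⁺(aq) + 2 Ga(s) → 3 Pt(s) + 2 Ga³⁺(aq), Q = [Ga³⁺(aq)]^2 / [Pt²⁺(aq)]^3 = 1.03×10^8, giving log Q = 8.012.
By the Nernst equation, E = +1.754 − (0.0592/6)·(8.012) = +1.675 V.

+1.675 V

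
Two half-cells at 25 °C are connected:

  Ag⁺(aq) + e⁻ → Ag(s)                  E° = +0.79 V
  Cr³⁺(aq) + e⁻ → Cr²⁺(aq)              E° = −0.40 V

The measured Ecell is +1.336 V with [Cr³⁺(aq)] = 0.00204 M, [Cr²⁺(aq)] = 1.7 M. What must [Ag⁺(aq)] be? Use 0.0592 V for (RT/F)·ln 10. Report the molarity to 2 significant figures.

0.35 M

The Ag⁺/Ag couple has the larger reduction potential, so it is the cathode: E°cell = +0.79 − (−0.40) = +1.19 V and n = 1.
Since E = E° − (0.0592/n)·log Q, log Q = n(E° − E)/0.0592 = −2.466.
The balanced reaction is Ag⁺(aq) + Cr²⁺(aq) → Ag(s) + Cr³⁺(aq), so Q = [Cr³⁺(aq)] / ([Ag⁺(aq)]·[Cr²⁺(aq)]).
Solving for the unknown gives log [Ag⁺(aq)] = −0.455, so [Ag⁺(aq)] ≈ 0.35 M.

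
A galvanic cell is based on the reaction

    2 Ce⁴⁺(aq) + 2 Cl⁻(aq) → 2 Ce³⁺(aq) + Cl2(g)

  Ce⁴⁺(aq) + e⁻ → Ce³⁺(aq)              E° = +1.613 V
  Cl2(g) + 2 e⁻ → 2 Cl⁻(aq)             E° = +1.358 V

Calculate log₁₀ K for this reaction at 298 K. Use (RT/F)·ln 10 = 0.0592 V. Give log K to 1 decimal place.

log K = 8.6

The Ce⁴⁺/Ce³⁺ couple is reduced (cathode); E°cell = +1.613 − (+1.358) = +0.255 V with n = 2.
At equilibrium E = 0, so log K = nE°cell / 0.0592 = (2)(+0.255) / 0.0592 = 8.6.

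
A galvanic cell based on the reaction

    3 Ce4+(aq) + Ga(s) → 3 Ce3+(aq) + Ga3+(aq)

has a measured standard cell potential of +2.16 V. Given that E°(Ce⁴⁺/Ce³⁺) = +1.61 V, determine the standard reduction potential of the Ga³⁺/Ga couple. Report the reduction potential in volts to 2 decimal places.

In the reaction as written the Ce⁴⁺/Ce³⁺ couple is reduced (cathode) and Ga³⁺/Ga is oxidized (anode), so E°cell = E°(Ce⁴⁺/Ce³⁺) − E°(Ga³⁺/Ga).
E°(Ga³⁺/Ga) = E°(cathode) − E°cell = +1.61 − (+2.16) = −0.55 V.

−0.55 V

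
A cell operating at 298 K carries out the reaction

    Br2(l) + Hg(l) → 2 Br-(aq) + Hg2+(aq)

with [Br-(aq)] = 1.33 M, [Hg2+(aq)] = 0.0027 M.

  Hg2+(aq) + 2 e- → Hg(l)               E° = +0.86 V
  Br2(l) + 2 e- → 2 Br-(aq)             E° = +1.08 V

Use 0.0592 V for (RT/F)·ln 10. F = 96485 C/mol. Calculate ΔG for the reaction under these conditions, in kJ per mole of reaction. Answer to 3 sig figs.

The standard cell potential is +1.08 − (+0.86) = +0.22 V, with n = 2 electrons in the balanced equation.
Here Q = [Br-(aq)]^2·[Hg2+(aq)] = 0.00478 (log Q = −2.321), giving E = +0.22 − (0.0592/2)·(−2.321) = +0.2887 V.
ΔG = −nFE = −(2)(96485)(+0.2887) J/mol = −55.7 kJ/mol.

−55.7 kJ/mol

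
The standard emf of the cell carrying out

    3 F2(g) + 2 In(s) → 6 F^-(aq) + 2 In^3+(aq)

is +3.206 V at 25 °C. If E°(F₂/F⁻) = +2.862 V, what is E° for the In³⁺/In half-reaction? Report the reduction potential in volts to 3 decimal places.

−0.344 V

In the reaction as written the F₂/F⁻ couple is reduced (cathode) and In³⁺/In is oxidized (anode), so E°cell = E°(F₂/F⁻) − E°(In³⁺/In).
E°(In³⁺/In) = E°(cathode) − E°cell = +2.862 − (+3.206) = −0.344 V.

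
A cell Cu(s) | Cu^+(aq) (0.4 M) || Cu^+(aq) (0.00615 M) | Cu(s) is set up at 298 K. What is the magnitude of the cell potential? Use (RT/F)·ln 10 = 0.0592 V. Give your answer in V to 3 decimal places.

For a concentration cell E°cell = 0, since both electrodes use the same couple.
The compartment with the higher Cu^+(aq) concentration (0.4 M) acts as the cathode; ions are reduced there and produced at the dilute (0.00615 M) anode.
With n = 1, Ecell = −(0.0592/1)·log([dilute]/[conc]) = −(0.0592/1)·log(0.00615/0.4) = +0.107 V.

0.107 V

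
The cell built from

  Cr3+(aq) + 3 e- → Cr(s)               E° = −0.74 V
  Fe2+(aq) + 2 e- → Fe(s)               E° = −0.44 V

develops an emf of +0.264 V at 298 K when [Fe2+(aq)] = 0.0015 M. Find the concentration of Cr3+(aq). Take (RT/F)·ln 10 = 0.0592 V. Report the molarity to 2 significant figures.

0.0039 M

Fe²⁺/Fe is the cathode (higher E°); E°cell = −0.44 − (−0.74) = +0.30 V with n = 6.
Since E = E° − (0.0592/n)·log Q, log Q = n(E° − E)/0.0592 = 3.649.
The balanced reaction is 3 Fe2+(aq) + 2 Cr(s) → 3 Fe(s) + 2 Cr3+(aq), so Q = [Cr3+(aq)]^2 / [Fe2+(aq)]^3.
Substituting the known concentrations and solving, log [Cr3+(aq)] = −2.411 and [Cr3+(aq)] = 0.0039 M.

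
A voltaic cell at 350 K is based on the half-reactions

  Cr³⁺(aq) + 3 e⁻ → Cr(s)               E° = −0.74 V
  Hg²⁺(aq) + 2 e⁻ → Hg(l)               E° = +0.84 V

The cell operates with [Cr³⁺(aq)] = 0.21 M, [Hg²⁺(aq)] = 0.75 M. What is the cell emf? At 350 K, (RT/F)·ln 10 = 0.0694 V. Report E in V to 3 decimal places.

Hg²⁺/Hg is reduced (cathode, E° = +0.84 V) and Cr³⁺/Cr is oxidized (anode).
E°cell = +0.84 − (−0.74) = +1.58 V, with n = 6 electrons transferred.
Balancing gives 3 Hg²⁺(aq) + 2 Cr(s) → 3 Hg(l) + 2 Cr³⁺(aq); hence Q = [Cr³⁺(aq)]^2 / [Hg²⁺(aq)]^3 = 0.105 (log Q = −0.981).
E = E° − (0.0694/n)·log Q = +1.58 − (0.0694/6)(−0.981) = +1.591 V.

+1.591 V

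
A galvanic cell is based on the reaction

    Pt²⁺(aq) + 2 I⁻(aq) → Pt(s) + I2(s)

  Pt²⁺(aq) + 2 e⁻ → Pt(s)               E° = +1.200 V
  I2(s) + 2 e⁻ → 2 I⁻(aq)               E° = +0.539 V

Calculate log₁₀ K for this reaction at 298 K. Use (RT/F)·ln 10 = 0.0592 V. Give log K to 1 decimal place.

log K = 22.3

The Pt²⁺/Pt couple is reduced (cathode); E°cell = +1.200 − (+0.539) = +0.661 V with n = 2.
At equilibrium E = 0, so log K = nE°cell / 0.0592 = (2)(+0.661) / 0.0592 = 22.3.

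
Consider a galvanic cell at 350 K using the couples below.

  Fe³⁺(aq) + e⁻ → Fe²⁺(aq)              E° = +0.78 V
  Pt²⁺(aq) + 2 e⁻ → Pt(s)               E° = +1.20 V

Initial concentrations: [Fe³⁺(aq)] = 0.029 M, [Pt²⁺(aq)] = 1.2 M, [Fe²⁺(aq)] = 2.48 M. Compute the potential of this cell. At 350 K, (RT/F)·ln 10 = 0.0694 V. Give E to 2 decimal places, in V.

+0.56 V

Since E°(Pt²⁺/Pt) > E°(Fe³⁺/Fe²⁺), Pt²⁺/Pt serves as the cathode.
E°cell = E°cat − E°an = +1.20 − (+0.78) = +0.42 V; n = 2.
The balanced reaction is Pt²⁺(aq) + 2 Fe²⁺(aq) → Pt(s) + 2 Fe³⁺(aq), so Q = [Fe³⁺(aq)]^2 / ([Pt²⁺(aq)]·[Fe²⁺(aq)]^2) = 0.000114 and log Q = −3.943.
By the Nernst equation, E = +0.42 − (0.0694/2)·(−3.943) = +0.56 V.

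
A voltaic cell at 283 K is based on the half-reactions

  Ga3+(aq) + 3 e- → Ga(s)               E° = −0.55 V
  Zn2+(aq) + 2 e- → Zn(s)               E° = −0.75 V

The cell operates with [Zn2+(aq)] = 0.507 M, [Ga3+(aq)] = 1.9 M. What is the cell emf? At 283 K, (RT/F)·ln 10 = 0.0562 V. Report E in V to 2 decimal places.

+0.21 V

Since E°(Ga³⁺/Ga) > E°(Zn²⁺/Zn), Ga³⁺/Ga serves as the cathode.
The standard potential is −0.55 − (−0.75) = +0.20 V and the balanced reaction transfers n = 6 electrons.
The balanced reaction is 2 Ga3+(aq) + 3 Zn(s) → 2 Ga(s) + 3 Zn2+(aq), so Q = [Zn2+(aq)]^3 / [Ga3+(aq)]^2 = 0.0361 and log Q = −1.442.
By the Nernst equation, E = +0.20 − (0.0562/6)·(−1.442) = +0.21 V.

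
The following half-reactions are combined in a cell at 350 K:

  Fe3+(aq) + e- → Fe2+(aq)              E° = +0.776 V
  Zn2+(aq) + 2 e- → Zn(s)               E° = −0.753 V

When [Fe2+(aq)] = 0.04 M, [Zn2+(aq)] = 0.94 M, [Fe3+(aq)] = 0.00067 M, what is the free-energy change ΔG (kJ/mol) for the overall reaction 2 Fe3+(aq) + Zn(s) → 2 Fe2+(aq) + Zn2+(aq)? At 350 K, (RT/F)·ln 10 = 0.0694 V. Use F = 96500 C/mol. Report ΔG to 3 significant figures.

−271 kJ/mol

With Fe³⁺/Fe²⁺ reduced at the cathode, E°cell = +0.776 − (−0.753) = +1.529 V and n = 2.
Q = ([Fe2+(aq)]^2·[Zn2+(aq)]) / [Fe3+(aq)]^2 = 3.35×10^3, so log Q = 3.525 and E = +1.529 − (0.0694/2)(3.525) = +1.4067 V.
ΔG = −nFE = −(2)(96500)(+1.4067) J/mol = −271 kJ/mol.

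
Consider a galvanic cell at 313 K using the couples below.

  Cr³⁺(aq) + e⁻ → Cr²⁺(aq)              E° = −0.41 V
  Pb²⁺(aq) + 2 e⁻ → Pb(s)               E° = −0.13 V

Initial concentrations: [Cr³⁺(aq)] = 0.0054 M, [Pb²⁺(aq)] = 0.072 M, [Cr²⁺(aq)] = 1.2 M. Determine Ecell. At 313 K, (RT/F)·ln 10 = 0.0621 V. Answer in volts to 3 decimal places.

Pb²⁺/Pb is reduced (cathode, E° = −0.13 V) and Cr³⁺/Cr²⁺ is oxidized (anode).
E°cell = E°cat − E°an = −0.13 − (−0.41) = +0.28 V; n = 2.
For the overall reaction Pb²⁺(aq) + 2 Cr²⁺(aq) → Pb(s) + 2 Cr³⁺(aq), Q = [Cr³⁺(aq)]^2 / ([Pb²⁺(aq)]·[Cr²⁺(aq)]^2) = 0.000281, giving log Q = −3.551.
Applying E = E° − (RT ln10/nF)·log Q gives +0.28 − (0.0621/2)(−3.551) = +0.390 V.

+0.390 V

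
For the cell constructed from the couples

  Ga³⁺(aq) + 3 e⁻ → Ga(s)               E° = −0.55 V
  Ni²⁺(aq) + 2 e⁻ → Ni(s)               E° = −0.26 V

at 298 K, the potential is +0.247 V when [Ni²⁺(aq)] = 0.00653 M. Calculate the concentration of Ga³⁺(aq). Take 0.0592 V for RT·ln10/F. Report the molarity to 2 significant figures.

The Ni²⁺/Ni couple has the larger reduction potential, so it is the cathode: E°cell = −0.26 − (−0.55) = +0.29 V and n = 6.
From the Nernst equation, log Q = n(E° − E)/0.0592 = 6·(+0.29 − (+0.247))/0.0592 = 4.358.
Balancing electrons gives 3 Ni²⁺(aq) + 2 Ga(s) → 3 Ni(s) + 2 Ga³⁺(aq); thus Q = [Ga³⁺(aq)]^2 / [Ni²⁺(aq)]^3.
Substituting the known concentrations and solving, log [Ga³⁺(aq)] = −1.099 and [Ga³⁺(aq)] = 0.080 M.

0.080 M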